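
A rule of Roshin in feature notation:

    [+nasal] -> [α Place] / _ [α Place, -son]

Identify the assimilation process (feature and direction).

regressive place assimilation

The rule copies the place features (abbreviated [Place]) from the environment onto the target, so the assimilating feature is place.
The conditioning segment sits to the right of the focus bar, meaning the trigger follows the segment that changes — regressive assimilation.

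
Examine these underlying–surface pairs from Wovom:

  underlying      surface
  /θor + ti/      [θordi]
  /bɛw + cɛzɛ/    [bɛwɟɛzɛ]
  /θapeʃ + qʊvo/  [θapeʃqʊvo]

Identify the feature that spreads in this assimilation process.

voicing

Comparing underlying and surface forms, /t/ → [d] is the alternation; the neighbouring /r/ is constant.
The change voiceless → voiced matches the voicing of the preceding /r/, identifying this as voicing assimilation.
The other alternating form patterns the same way: /c/ → [ɟ] after /w/ (voiceless → voiced, matching voiced) — only voicing changes, and always toward the preceding segment.
Nothing changes in [θapeʃqʊvo]: there the adjacent consonants already agree in voicing (/q/ and /ʃ/ are both voiceless), so this form is consistent with the same rule.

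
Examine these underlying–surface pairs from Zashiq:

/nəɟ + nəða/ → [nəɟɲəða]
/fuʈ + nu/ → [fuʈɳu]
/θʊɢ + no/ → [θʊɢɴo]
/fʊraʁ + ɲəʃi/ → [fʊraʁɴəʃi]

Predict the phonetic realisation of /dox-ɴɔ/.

[doxŋɔ]

The data show progressive place assimilation: /n/ → [ɲ] after /ɟ/; /n/ → [ɳ] after /ʈ/; /n/ → [ɴ] after /ɢ/; /ɲ/ → [ɴ] after /ʁ/. In each pair only place changes, matching the preceding consonant, while manner and voice stay constant.
The rule targets /ɴ/ (voiced uvular nasal), which sits after the trigger /x/ (velar).
A voiced velar nasal is [ŋ], so the surface segment is [ŋ].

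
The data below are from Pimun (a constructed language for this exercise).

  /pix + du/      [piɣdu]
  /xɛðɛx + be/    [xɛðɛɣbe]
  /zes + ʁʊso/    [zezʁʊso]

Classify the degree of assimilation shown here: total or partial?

The segment that alternates is /x/, which surfaces as [ɣ] when adjacent to /d/.
The change voiceless → voiced matches the voicing of the following /d/, identifying this as voicing assimilation.
Place and manner are unchanged, so the assimilation is partial, not total.
The same holds elsewhere in the data: /x/ → [ɣ] before /b/ (voiceless → voiced, matching voiced); /s/ → [z] before /ʁ/ (voiceless → voiced, matching voiced) — only voicing changes, and always toward the following segment.

partial assimilation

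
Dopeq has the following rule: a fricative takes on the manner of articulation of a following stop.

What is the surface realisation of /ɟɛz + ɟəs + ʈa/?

[ɟɛdɟətʈa]

The rule targets /z/ (voiced alveolar fricative), which sits before the trigger /ɟ/ (stop).
The voiced alveolar stop is [d], so /z/ → [d].
The same rule applies at the second boundary: /s/ → [t] next to /ʈ/.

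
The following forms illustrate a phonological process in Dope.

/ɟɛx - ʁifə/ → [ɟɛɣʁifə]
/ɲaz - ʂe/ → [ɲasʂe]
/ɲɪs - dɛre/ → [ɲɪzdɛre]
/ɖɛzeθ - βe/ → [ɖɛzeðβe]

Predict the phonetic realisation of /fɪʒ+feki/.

[fɪʃfeki]

The data show regressive voicing assimilation: /x/ → [ɣ] before /ʁ/; /z/ → [s] before /ʂ/; /s/ → [z] before /d/; /θ/ → [ð] before /β/. In each pair only voicing changes, matching the following consonant, while place and manner stay constant.
The rule targets /ʒ/ (voiced postalveolar fricative), which sits before the trigger /f/ (voiceless).
The voiceless postalveolar fricative is [ʃ], so /ʒ/ → [ʃ].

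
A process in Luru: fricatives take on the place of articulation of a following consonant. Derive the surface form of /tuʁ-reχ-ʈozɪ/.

/ʁ/ is a voiced uvular fricative. The following trigger /r/ is alveolar, so /ʁ/ must become alveolar as well.
The voiced alveolar fricative is [z], so /ʁ/ → [z].
The same rule applies at the second boundary: /χ/ → [ʂ] next to /ʈ/.

[tuzreʂʈozɪ]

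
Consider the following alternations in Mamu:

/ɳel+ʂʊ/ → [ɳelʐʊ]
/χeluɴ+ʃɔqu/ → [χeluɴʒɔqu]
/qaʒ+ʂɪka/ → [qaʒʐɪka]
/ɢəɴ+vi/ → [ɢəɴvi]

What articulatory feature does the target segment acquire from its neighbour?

voicing

Underlying /ʂ/ is realised as [ʐ] next to /l/; /l/ itself does not change.
/ʂ/ is voiceless while /l/ is voiced; the output [ʐ] is voiced, matching the trigger — so the feature that spreads is voicing.
Checking the remaining alternations: /ʃ/ → [ʒ] after /ɴ/ (voiceless → voiced, matching voiced); /ʂ/ → [ʐ] after /ʒ/ (voiceless → voiced, matching voiced) — only voicing changes, and always toward the preceding segment.
No alternation appears in [ɢəɴvi]: there the adjacent consonants already agree in voicing (/v/ and /ɴ/ are both voiced), so this form is consistent with the same rule.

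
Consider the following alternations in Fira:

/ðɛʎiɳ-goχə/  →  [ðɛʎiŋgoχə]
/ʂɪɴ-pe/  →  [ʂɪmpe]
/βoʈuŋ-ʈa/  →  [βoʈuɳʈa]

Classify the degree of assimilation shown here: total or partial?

The segment that alternates is /ɳ/, which surfaces as [ŋ] when adjacent to /g/.
The change retroflex → velar matches the place of the following /g/, identifying this as place assimilation.
Manner and voice are unchanged, so the assimilation is partial, not total.
The same holds elsewhere in the data: /ɴ/ → [m] before /p/ (uvular → bilabial, matching bilabial); /ŋ/ → [ɳ] before /ʈ/ (velar → retroflex, matching retroflex) — only place changes, and always toward the following segment.

partial assimilation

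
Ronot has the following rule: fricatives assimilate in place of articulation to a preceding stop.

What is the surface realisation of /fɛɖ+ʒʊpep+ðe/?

[fɛɖʐʊpepβe]

/ʒ/ is a voiced postalveolar fricative. The preceding trigger /ɖ/ is retroflex, so /ʒ/ must become retroflex as well.
The voiced retroflex fricative is [ʐ], so /ʒ/ → [ʐ].
At the second juncture, /ð/ likewise becomes [β] adjacent to /p/.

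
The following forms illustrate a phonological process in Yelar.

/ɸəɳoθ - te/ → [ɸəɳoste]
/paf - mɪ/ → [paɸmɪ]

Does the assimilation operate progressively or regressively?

regressive

The segment that alternates is /θ/, which surfaces as [s] when adjacent to /t/.
/θ/ is dental while /t/ is alveolar; the output [s] is alveolar, matching the trigger — so the feature that spreads is place.
Checking the remaining alternation: /f/ → [ɸ] before /m/ (labiodental → bilabial, matching bilabial) — only place changes, and always toward the following segment.
Since the segment that changes precedes the conditioning segment, the assimilation is regressive.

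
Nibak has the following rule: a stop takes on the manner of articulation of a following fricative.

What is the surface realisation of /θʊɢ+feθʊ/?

The rule targets /ɢ/ (voiced uvular stop), which sits before the trigger /f/ (fricative).
A voiced uvular fricative is [ʁ], so the surface segment is [ʁ].

[θʊʁfeθʊ]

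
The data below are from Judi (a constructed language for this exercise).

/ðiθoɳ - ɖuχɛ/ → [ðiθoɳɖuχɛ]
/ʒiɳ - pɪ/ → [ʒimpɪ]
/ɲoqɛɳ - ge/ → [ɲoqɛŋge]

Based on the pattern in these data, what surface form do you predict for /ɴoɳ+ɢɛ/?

[ɴoɴɢɛ]

The data show regressive place assimilation: /ɳ/ → [m] before /p/; /ɳ/ → [ŋ] before /g/. In each pair only place changes, matching the following consonant, while manner and voice stay constant.
Nothing changes in [ðiθoɳɖuχɛ]: there the adjacent consonants already agree in place (/ɳ/ and /ɖ/ are both retroflex), so this form is consistent with the same rule.
/ɳ/ is a voiced retroflex nasal. The following trigger /ɢ/ is uvular, so /ɳ/ must become uvular as well.
A voiced uvular nasal is [ɴ], so the surface segment is [ɴ].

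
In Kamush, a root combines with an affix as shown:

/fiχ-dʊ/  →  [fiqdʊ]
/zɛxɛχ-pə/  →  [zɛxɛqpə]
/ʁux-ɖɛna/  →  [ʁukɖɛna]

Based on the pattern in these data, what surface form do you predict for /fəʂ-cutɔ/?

The data show regressive manner assimilation: /χ/ → [q] before /d/; /χ/ → [q] before /p/; /x/ → [k] before /ɖ/. In each pair only manner changes, matching the following consonant, while place and voice stay constant.
The rule targets /ʂ/ (voiceless retroflex fricative), which sits before the trigger /c/ (stop).
The voiceless retroflex stop is [ʈ], so /ʂ/ → [ʈ].

[fəʈcutɔ]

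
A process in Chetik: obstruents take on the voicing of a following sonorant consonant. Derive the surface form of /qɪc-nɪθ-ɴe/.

The rule targets /c/ (voiceless palatal stop), which sits before the trigger /n/ (voiced).
The voiced palatal stop is [ɟ], so /c/ → [ɟ].
At the second juncture, /θ/ likewise becomes [ð] adjacent to /ɴ/.

[qɪɟnɪðɴe]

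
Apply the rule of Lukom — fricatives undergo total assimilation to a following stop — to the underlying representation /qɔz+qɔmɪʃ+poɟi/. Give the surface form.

[qɔqqɔmɪppoɟi]

/z/ is the segment targeted by the rule; it sits immediately before /q/, so it assimilates completely and surfaces as [q].
The same rule applies at the second boundary: /ʃ/ → [p] next to /p/.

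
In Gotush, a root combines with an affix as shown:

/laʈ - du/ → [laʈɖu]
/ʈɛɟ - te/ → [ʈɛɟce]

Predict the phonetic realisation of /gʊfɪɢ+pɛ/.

The data show progressive place assimilation: /d/ → [ɖ] after /ʈ/; /t/ → [c] after /ɟ/. In each pair only place changes, matching the preceding consonant, while manner and voice stay constant.
/p/ is a voiceless bilabial stop. The preceding trigger /ɢ/ is uvular, so /p/ must become uvular as well.
Changing only its place to uvular gives [q] — the voiceless uvular stop.

[gʊfɪɢqɛ]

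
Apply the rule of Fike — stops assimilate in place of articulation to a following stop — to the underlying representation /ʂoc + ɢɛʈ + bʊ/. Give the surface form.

/c/ is a voiceless palatal stop. The following trigger /ɢ/ is uvular, so /c/ must become uvular as well.
Changing only its place to uvular gives [q] — the voiceless uvular stop.
The same rule applies at the second boundary: /ʈ/ → [p] next to /b/.

[ʂoqɢɛpbʊ]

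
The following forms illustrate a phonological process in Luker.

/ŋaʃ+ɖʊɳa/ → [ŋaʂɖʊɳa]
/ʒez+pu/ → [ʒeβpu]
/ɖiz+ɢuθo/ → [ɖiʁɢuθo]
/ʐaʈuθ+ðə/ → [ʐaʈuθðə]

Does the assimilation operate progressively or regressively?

regressive

Comparing underlying and surface forms, /ʃ/ → [ʂ] is the alternation; the neighbouring /ɖ/ is constant.
/ʃ/ is postalveolar while /ɖ/ is retroflex; the output [ʂ] is retroflex, matching the trigger — so the feature that spreads is place.
The other alternating forms pattern the same way: /z/ → [β] before /p/ (alveolar → bilabial, matching bilabial); /z/ → [ʁ] before /ɢ/ (alveolar → uvular, matching uvular) — only place changes, and always toward the following segment.
No alternation appears in [ʐaʈuθðə]: there the adjacent consonants already agree in place (/θ/ and /ð/ are both dental), so this form is consistent with the same rule.
The trigger is the following segment, so the direction is regressive (anticipatory).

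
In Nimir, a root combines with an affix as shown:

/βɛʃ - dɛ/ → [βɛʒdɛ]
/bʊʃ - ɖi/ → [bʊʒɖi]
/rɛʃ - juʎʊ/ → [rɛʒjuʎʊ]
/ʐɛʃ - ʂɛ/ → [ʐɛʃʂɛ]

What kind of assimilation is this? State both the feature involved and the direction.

Underlying /ʃ/ is realised as [ʒ] next to /d/; /d/ itself does not change.
The change voiceless → voiced matches the voicing of the following /d/, identifying this as voicing assimilation.
Place and manner are unchanged, so the assimilation is partial, not total.
The same holds elsewhere in the data: /ʃ/ → [ʒ] before /ɖ/ (voiceless → voiced, matching voiced); /ʃ/ → [ʒ] before /j/ (voiceless → voiced, matching voiced) — only voicing changes, and always toward the following segment.
Nothing changes in [ʐɛʃʂɛ]: there the adjacent consonants already agree in voicing (/ʃ/ and /ʂ/ are both voiceless), so this form is consistent with the same rule.
Since the segment that changes precedes the conditioning segment, the assimilation is regressive.

regressive voicing assimilation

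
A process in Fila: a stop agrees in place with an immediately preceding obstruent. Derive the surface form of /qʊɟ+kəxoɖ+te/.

The rule targets /k/ (voiceless velar stop), which sits after the trigger /ɟ/ (palatal).
A voiceless palatal stop is [c], so the surface segment is [c].
The same rule applies at the second boundary: /t/ → [ʈ] next to /ɖ/.

[qʊɟcəxoɖʈe]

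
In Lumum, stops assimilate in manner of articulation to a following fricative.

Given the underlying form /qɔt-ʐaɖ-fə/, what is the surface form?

[qɔsʐaʐfə]

The rule targets /t/ (voiceless alveolar stop), which sits before the trigger /ʐ/ (fricative).
The voiceless alveolar fricative is [s], so /t/ → [s].
At the second juncture, /ɖ/ likewise becomes [ʐ] adjacent to /f/.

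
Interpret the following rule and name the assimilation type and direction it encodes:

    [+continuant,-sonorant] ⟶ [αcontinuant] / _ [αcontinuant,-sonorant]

regressive manner assimilation

The rule copies [continuant] (continuancy) from the environment onto the target fricatives; since [±continuant] encodes the stop/fricative manner contrast, the assimilating dimension is manner.
Since the environment is written after the underscore, the trigger follows the target; the direction is regressive.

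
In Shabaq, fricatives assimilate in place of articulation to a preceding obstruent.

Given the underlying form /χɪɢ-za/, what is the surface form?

[χɪɢʁa]

The rule targets /z/ (voiced alveolar fricative), which sits after the trigger /ɢ/ (uvular).
Changing only its place to uvular gives [ʁ] — the voiced uvular fricative.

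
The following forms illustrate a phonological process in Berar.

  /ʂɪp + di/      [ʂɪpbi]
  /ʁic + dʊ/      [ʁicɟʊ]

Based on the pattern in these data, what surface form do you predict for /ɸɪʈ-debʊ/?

[ɸɪʈɖebʊ]

The data show progressive place assimilation: /d/ → [b] after /p/; /d/ → [ɟ] after /c/. In each pair only place changes, matching the preceding consonant, while manner and voice stay constant.
The rule targets /d/ (voiced alveolar stop), which sits after the trigger /ʈ/ (retroflex).
The voiced retroflex stop is [ɖ], so /d/ → [ɖ].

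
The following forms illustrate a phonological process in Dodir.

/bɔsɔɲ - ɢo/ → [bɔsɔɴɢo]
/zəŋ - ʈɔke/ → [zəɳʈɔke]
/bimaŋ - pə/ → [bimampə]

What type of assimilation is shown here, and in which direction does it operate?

regressive place assimilation

Comparing underlying and surface forms, /ɲ/ → [ɴ] is the alternation; the neighbouring /ɢ/ is constant.
/ɲ/ is palatal while /ɢ/ is uvular; the output [ɴ] is uvular, matching the trigger — so the feature that spreads is place.
Manner and voice are unchanged, so the assimilation is partial, not total.
The same holds elsewhere in the data: /ŋ/ → [ɳ] before /ʈ/ (velar → retroflex, matching retroflex); /ŋ/ → [m] before /p/ (velar → bilabial, matching bilabial) — only place changes, and always toward the following segment.
The trigger is the following segment, so the direction is regressive (anticipatory).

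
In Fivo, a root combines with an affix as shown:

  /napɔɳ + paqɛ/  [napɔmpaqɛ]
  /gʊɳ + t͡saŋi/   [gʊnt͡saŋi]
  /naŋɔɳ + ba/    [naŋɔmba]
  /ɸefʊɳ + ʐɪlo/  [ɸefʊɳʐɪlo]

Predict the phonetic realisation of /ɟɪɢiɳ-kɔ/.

The data show regressive place assimilation: /ɳ/ → [m] before /p/; /ɳ/ → [n] before /t͡s/; /ɳ/ → [m] before /b/. In each pair only place changes, matching the following consonant, while manner and voice stay constant.
Nothing changes in [ɸefʊɳʐɪlo]: there the adjacent consonants already agree in place (/ɳ/ and /ʐ/ are both retroflex), so this form is consistent with the same rule.
/ɳ/ is a voiced retroflex nasal. The following trigger /k/ is velar, so /ɳ/ must become velar as well.
Changing only its place to velar gives [ŋ] — the voiced velar nasal.

[ɟɪɢiŋkɔ]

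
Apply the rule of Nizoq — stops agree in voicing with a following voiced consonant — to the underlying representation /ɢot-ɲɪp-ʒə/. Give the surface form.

/t/ is a voiceless alveolar stop. The following trigger /ɲ/ is voiced, so /t/ must become voiced as well.
A voiced alveolar stop is [d], so the surface segment is [d].
At the second juncture, /p/ likewise becomes [b] adjacent to /ʒ/.

[ɢodɲɪbʒə]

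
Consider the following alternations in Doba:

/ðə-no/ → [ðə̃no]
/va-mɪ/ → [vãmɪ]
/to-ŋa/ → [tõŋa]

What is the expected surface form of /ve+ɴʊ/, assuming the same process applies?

[vẽɴʊ]

The data show regressive nasality assimilation (vowel nasalisation): /ə/ → [ə̃] before /n/; /a/ → [ã] before /m/; /o/ → [õ] before /ŋ/ — a vowel is nasalised by an immediately following nasal consonant.
The vowel /e/ is adjacent to the following nasal /ɴ/, so it acquires [+nasal] and surfaces as [ẽ].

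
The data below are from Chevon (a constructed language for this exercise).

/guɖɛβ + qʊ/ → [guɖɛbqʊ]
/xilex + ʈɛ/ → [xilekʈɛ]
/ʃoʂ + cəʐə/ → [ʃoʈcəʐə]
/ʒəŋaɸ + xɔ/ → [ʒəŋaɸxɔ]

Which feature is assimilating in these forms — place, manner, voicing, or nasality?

manner

Comparing underlying and surface forms, /β/ → [b] is the alternation; the neighbouring /q/ is constant.
/β/ is a fricative while /q/ is a stop; the output [b] is a stop, matching the trigger — so the feature that spreads is manner.
The other alternating forms pattern the same way: /x/ → [k] before /ʈ/ (fricative → stop, matching a stop); /ʂ/ → [ʈ] before /c/ (fricative → stop, matching a stop) — only manner changes, and always toward the following segment.
Nothing changes in [ʒəŋaɸxɔ]: there the adjacent consonants already agree in manner (/ɸ/ and /x/ are both fricatives), so this form is consistent with the same rule.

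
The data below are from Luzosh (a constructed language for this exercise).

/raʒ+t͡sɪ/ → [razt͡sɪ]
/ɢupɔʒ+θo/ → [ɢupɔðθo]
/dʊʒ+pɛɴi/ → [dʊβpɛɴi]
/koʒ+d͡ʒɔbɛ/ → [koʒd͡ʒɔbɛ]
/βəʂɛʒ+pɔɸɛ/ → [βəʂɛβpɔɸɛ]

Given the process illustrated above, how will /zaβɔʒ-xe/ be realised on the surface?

The data show regressive place assimilation: /ʒ/ → [z] before /t͡s/; /ʒ/ → [ð] before /θ/; /ʒ/ → [β] before /p/. In each pair only place changes, matching the following consonant, while manner and voice stay constant.
No alternation appears in [koʒd͡ʒɔbɛ]: there the adjacent consonants already agree in place (/ʒ/ and /d͡ʒ/ are both postalveolar), so this form is consistent with the same rule.
The rule targets /ʒ/ (voiced postalveolar fricative), which sits before the trigger /x/ (velar).
A voiced velar fricative is [ɣ], so the surface segment is [ɣ].

[zaβɔɣxe]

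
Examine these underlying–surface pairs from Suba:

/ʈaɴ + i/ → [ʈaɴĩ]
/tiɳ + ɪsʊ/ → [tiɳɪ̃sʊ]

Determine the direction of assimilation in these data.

The vowel /i/ surfaces as nasalised [ĩ] next to the preceding nasal /ɴ/ — it has acquired the [+nasal] feature of its neighbour.
Likewise in the remaining data: /ɪ/ → [ɪ̃] after /ɳ/ — each time a vowel is nasalised next to a preceding nasal.
Because the conditioning nasal is to the left of the vowel that changes, the process is progressive (perseverative).

progressive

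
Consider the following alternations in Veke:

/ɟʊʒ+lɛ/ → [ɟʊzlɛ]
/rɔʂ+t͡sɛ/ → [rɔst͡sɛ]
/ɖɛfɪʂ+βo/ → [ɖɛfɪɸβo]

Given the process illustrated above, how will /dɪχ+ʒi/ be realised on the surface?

[dɪʃʒi]

The data show regressive place assimilation: /ʒ/ → [z] before /l/; /ʂ/ → [s] before /t͡s/; /ʂ/ → [ɸ] before /β/. In each pair only place changes, matching the following consonant, while manner and voice stay constant.
/χ/ is a voiceless uvular fricative. The following trigger /ʒ/ is postalveolar, so /χ/ must become postalveolar as well.
A voiceless postalveolar fricative is [ʃ], so the surface segment is [ʃ].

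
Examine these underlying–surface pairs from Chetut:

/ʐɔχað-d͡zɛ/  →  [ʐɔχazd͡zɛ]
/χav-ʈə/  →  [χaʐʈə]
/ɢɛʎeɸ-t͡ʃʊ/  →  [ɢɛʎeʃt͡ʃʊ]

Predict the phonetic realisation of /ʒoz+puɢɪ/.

The data show regressive place assimilation: /ð/ → [z] before /d͡z/; /v/ → [ʐ] before /ʈ/; /ɸ/ → [ʃ] before /t͡ʃ/. In each pair only place changes, matching the following consonant, while manner and voice stay constant.
The rule targets /z/ (voiced alveolar fricative), which sits before the trigger /p/ (bilabial).
Changing only its place to bilabial gives [β] — the voiced bilabial fricative.

[ʒoβpuɢɪ]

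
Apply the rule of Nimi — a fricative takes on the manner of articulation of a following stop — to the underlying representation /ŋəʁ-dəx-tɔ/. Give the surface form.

[ŋəɢdəktɔ]

/ʁ/ is a voiced uvular fricative. The following trigger /d/ is a stop, so /ʁ/ must become a stop as well.
Changing only its manner to stop gives [ɢ] — the voiced uvular stop.
At the second juncture, /x/ likewise becomes [k] adjacent to /t/.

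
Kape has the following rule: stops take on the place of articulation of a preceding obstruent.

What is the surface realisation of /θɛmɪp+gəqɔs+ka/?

The rule targets /g/ (voiced velar stop), which sits after the trigger /p/ (bilabial).
Changing only its place to bilabial gives [b] — the voiced bilabial stop.
The same rule applies at the second boundary: /k/ → [t] next to /s/.

[θɛmɪpbəqɔsta]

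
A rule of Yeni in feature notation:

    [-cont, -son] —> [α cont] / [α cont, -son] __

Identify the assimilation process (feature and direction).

The rule copies [cont] (continuancy) from the environment onto the target stops; since [±cont] encodes the stop/fricative manner contrast, the assimilating dimension is manner.
Since the environment is written before the underscore, the trigger precedes the target; the direction is progressive.

progressive manner assimilation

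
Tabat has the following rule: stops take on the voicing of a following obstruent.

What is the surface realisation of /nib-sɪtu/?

[nipsɪtu]

/b/ is a voiced bilabial stop. The following trigger /s/ is voiceless, so /b/ must become voiceless as well.
A voiceless bilabial stop is [p], so the surface segment is [p].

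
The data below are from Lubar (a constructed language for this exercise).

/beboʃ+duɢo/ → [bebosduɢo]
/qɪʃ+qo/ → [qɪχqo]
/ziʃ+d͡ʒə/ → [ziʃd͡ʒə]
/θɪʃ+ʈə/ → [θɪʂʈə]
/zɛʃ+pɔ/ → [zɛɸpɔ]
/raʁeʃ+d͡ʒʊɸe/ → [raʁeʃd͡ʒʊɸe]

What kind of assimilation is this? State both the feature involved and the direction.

regressive place assimilation

The segment that alternates is /ʃ/, which surfaces as [s] when adjacent to /d/.
The change postalveolar → alveolar matches the place of the following /d/, identifying this as place assimilation.
Manner and voice are unchanged, so the assimilation is partial, not total.
The same holds elsewhere in the data: /ʃ/ → [χ] before /q/ (postalveolar → uvular, matching uvular); /ʃ/ → [ʂ] before /ʈ/ (postalveolar → retroflex, matching retroflex); /ʃ/ → [ɸ] before /p/ (postalveolar → bilabial, matching bilabial) — only place changes, and always toward the following segment.
Nothing changes in [ziʃd͡ʒə], [raʁeʃd͡ʒʊɸe]: there the adjacent consonants already agree in place (/ʃ/ and /d͡ʒ/ are both postalveolar; /ʃ/ and /d͡ʒ/ are both postalveolar), so these forms are consistent with the same rule.
The trigger is the following segment, so the direction is regressive (anticipatory).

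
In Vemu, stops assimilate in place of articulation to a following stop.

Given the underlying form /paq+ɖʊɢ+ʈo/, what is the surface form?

The rule targets /q/ (voiceless uvular stop), which sits before the trigger /ɖ/ (retroflex).
Changing only its place to retroflex gives [ʈ] — the voiceless retroflex stop.
At the second juncture, /ɢ/ likewise becomes [ɖ] adjacent to /ʈ/.

[paʈɖʊɖʈo]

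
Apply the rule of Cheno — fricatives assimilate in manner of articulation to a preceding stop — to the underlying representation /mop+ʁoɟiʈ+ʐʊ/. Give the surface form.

[mopɢoɟiʈɖʊ]

/ʁ/ is a voiced uvular fricative. The preceding trigger /p/ is a stop, so /ʁ/ must become a stop as well.
A voiced uvular stop is [ɢ], so the surface segment is [ɢ].
The same rule applies at the second boundary: /ʐ/ → [ɖ] next to /ʈ/.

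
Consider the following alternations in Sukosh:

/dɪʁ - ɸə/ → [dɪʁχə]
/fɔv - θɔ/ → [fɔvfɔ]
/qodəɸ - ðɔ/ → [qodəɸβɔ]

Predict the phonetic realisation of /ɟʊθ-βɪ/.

[ɟʊθðɪ]

The data show progressive place assimilation: /ɸ/ → [χ] after /ʁ/; /θ/ → [f] after /v/; /ð/ → [β] after /ɸ/. In each pair only place changes, matching the preceding consonant, while manner and voice stay constant.
/β/ is a voiced bilabial fricative. The preceding trigger /θ/ is dental, so /β/ must become dental as well.
The voiced dental fricative is [ð], so /β/ → [ð].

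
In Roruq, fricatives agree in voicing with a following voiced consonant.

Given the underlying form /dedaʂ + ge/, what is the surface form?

[dedaʐge]

The rule targets /ʂ/ (voiceless retroflex fricative), which sits before the trigger /g/ (voiced).
Changing only its voicing to voiced gives [ʐ] — the voiced retroflex fricative.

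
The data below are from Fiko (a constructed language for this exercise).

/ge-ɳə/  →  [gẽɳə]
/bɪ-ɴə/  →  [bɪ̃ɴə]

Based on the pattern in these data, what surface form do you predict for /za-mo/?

The data show regressive nasality assimilation (vowel nasalisation): /e/ → [ẽ] before /ɳ/; /ɪ/ → [ɪ̃] before /ɴ/ — a vowel is nasalised by an immediately following nasal consonant.
The vowel /a/ is adjacent to the following nasal /m/, so it acquires [+nasal] and surfaces as [ã].

[zãmo]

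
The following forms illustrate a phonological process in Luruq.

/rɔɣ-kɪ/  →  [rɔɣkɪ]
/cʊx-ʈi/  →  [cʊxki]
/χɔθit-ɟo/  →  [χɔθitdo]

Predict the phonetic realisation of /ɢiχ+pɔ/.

The data show progressive place assimilation: /ʈ/ → [k] after /x/; /ɟ/ → [d] after /t/. In each pair only place changes, matching the preceding consonant, while manner and voice stay constant.
No alternation appears in [rɔɣkɪ]: there the adjacent consonants already agree in place (/k/ and /ɣ/ are both velar), so this form is consistent with the same rule.
/p/ is a voiceless bilabial stop. The preceding trigger /χ/ is uvular, so /p/ must become uvular as well.
A voiceless uvular stop is [q], so the surface segment is [q].

[ɢiχqɔ]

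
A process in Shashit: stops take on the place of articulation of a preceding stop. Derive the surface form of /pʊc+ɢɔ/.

[pʊcɟɔ]

/ɢ/ is a voiced uvular stop. The preceding trigger /c/ is palatal, so /ɢ/ must become palatal as well.
Changing only its place to palatal gives [ɟ] — the voiced palatal stop.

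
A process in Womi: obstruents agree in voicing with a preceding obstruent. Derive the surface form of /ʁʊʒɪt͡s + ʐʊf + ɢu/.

[ʁʊʒɪt͡sʂʊfqu]

The rule targets /ʐ/ (voiced retroflex fricative), which sits after the trigger /t͡s/ (voiceless).
Changing only its voicing to voiceless gives [ʂ] — the voiceless retroflex fricative.
At the second juncture, /ɢ/ likewise becomes [q] adjacent to /f/.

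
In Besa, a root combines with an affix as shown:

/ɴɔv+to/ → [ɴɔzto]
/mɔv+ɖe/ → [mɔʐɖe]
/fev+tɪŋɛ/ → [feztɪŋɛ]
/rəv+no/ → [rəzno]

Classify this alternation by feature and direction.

Comparing underlying and surface forms, /v/ → [z] is the alternation; the neighbouring /t/ is constant.
The change labiodental → alveolar matches the place of the following /t/, identifying this as place assimilation.
Manner and voice are unchanged, so the assimilation is partial, not total.
The same holds elsewhere in the data: /v/ → [ʐ] before /ɖ/ (labiodental → retroflex, matching retroflex); /v/ → [z] before /n/ (labiodental → alveolar, matching alveolar) — only place changes, and always toward the following segment.
Since the segment that changes precedes the conditioning segment, the assimilation is regressive.

regressive place assimilation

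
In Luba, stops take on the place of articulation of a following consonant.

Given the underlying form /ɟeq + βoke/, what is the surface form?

The rule targets /q/ (voiceless uvular stop), which sits before the trigger /β/ (bilabial).
The voiceless bilabial stop is [p], so /q/ → [p].

[ɟepβoke]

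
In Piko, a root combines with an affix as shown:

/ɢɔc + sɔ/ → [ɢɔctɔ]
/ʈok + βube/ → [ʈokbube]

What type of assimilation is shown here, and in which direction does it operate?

Comparing underlying and surface forms, /s/ → [t] is the alternation; the neighbouring /c/ is constant.
/s/ is a fricative while /c/ is a stop; the output [t] is a stop, matching the trigger — so the feature that spreads is manner.
Place and voice are unchanged, so the assimilation is partial, not total.
Checking the remaining alternation: /β/ → [b] after /k/ (fricative → stop, matching a stop) — only manner changes, and always toward the preceding segment.
Since the segment that changes follows the conditioning segment, the assimilation is progressive.

progressive manner assimilation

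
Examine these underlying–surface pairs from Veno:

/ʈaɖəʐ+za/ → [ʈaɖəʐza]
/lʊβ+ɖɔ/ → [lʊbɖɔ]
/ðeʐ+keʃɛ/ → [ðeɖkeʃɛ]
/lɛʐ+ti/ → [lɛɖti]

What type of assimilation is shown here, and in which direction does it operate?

The segment that alternates is /β/, which surfaces as [b] when adjacent to /ɖ/.
/β/ is a fricative while /ɖ/ is a stop; the output [b] is a stop, matching the trigger — so the feature that spreads is manner.
Place and voice are unchanged, so the assimilation is partial, not total.
The same holds elsewhere in the data: /ʐ/ → [ɖ] before /k/ (fricative → stop, matching a stop); /ʐ/ → [ɖ] before /t/ (fricative → stop, matching a stop) — only manner changes, and always toward the following segment.
Nothing changes in [ʈaɖəʐza]: there the adjacent consonants already agree in manner (/ʐ/ and /z/ are both fricatives), so this form is consistent with the same rule.
Since the segment that changes precedes the conditioning segment, the assimilation is regressive.

regressive manner assimilation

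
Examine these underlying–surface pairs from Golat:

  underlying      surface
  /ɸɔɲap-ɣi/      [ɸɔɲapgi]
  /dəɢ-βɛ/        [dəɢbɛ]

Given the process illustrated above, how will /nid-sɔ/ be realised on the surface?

[nidtɔ]

The data show progressive manner assimilation: /ɣ/ → [g] after /p/; /β/ → [b] after /ɢ/. In each pair only manner changes, matching the preceding consonant, while place and voice stay constant.
/s/ is a voiceless alveolar fricative. The preceding trigger /d/ is a stop, so /s/ must become a stop as well.
Changing only its manner to stop gives [t] — the voiceless alveolar stop.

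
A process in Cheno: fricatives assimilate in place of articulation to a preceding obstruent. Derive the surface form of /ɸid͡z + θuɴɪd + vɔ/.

[ɸid͡zsuɴɪdzɔ]

The rule targets /θ/ (voiceless dental fricative), which sits after the trigger /d͡z/ (alveolar).
Changing only its place to alveolar gives [s] — the voiceless alveolar fricative.
The same rule applies at the second boundary: /v/ → [z] next to /d/.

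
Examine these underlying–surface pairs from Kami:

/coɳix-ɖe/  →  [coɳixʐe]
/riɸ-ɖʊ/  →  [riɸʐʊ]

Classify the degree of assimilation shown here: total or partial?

partial assimilation

Underlying /ɖ/ is realised as [ʐ] next to /x/; /x/ itself does not change.
The change stop → fricative matches the manner of the preceding /x/, identifying this as manner assimilation.
Place and voice are unchanged, so the assimilation is partial, not total.
The same holds elsewhere in the data: /ɖ/ → [ʐ] after /ɸ/ (stop → fricative, matching a fricative) — only manner changes, and always toward the preceding segment.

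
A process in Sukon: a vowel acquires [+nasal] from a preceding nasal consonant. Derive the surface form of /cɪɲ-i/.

/i/ sits next to the nasal /ɲ/ and is therefore nasalised to [ĩ].

[cɪɲĩ]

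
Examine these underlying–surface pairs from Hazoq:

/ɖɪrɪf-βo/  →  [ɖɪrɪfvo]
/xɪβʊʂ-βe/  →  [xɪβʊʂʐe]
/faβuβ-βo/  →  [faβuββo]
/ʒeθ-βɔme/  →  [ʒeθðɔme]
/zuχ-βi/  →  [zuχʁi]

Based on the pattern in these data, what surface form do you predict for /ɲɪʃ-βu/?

[ɲɪʃʒu]

The data show progressive place assimilation: /β/ → [v] after /f/; /β/ → [ʐ] after /ʂ/; /β/ → [ð] after /θ/; /β/ → [ʁ] after /χ/. In each pair only place changes, matching the preceding consonant, while manner and voice stay constant.
No alternation appears in [faβuββo]: there the adjacent consonants already agree in place (/β/ and /β/ are both bilabial), so this form is consistent with the same rule.
/β/ is a voiced bilabial fricative. The preceding trigger /ʃ/ is postalveolar, so /β/ must become postalveolar as well.
Changing only its place to postalveolar gives [ʒ] — the voiced postalveolar fricative.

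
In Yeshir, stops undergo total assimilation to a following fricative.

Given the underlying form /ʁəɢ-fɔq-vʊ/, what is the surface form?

/ɢ/ is the segment targeted by the rule; it sits immediately before /f/, so it assimilates completely and surfaces as [f].
At the second juncture, /q/ likewise becomes [v] adjacent to /v/.

[ʁəffɔvvʊ]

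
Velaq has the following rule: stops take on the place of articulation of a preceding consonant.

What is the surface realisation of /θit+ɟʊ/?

[θitdʊ]

/ɟ/ is a voiced palatal stop. The preceding trigger /t/ is alveolar, so /ɟ/ must become alveolar as well.
The voiced alveolar stop is [d], so /ɟ/ → [d].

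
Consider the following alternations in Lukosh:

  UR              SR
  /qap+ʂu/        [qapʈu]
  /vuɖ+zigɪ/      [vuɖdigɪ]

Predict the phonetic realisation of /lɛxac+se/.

The data show progressive manner assimilation: /ʂ/ → [ʈ] after /p/; /z/ → [d] after /ɖ/. In each pair only manner changes, matching the preceding consonant, while place and voice stay constant.
The rule targets /s/ (voiceless alveolar fricative), which sits after the trigger /c/ (stop).
A voiceless alveolar stop is [t], so the surface segment is [t].

[lɛxacte]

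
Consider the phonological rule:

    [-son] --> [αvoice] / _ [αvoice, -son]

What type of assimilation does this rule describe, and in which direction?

regressive voicing assimilation

The rule copies [voice] from the environment onto the target, so the assimilating feature is voicing.
Since the environment is written after the underscore, the trigger follows the target; the direction is regressive.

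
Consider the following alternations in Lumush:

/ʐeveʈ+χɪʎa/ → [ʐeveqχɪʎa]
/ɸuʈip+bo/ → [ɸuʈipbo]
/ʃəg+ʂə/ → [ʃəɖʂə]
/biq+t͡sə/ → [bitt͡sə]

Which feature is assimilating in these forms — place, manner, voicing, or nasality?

Comparing underlying and surface forms, /ʈ/ → [q] is the alternation; the neighbouring /χ/ is constant.
The change retroflex → uvular matches the place of the following /χ/, identifying this as place assimilation.
The same holds elsewhere in the data: /g/ → [ɖ] before /ʂ/ (velar → retroflex, matching retroflex); /q/ → [t] before /t͡s/ (uvular → alveolar, matching alveolar) — only place changes, and always toward the following segment.
Nothing changes in [ɸuʈipbo]: there the adjacent consonants already agree in place (/p/ and /b/ are both bilabial), so this form is consistent with the same rule.

place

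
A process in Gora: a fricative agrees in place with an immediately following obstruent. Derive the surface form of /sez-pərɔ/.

[seβpərɔ]

The rule targets /z/ (voiced alveolar fricative), which sits before the trigger /p/ (bilabial).
Changing only its place to bilabial gives [β] — the voiced bilabial fricative.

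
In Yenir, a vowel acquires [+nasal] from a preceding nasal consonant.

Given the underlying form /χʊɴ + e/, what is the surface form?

[χʊɴẽ]

/e/ sits next to the nasal /ɴ/ and is therefore nasalised to [ẽ].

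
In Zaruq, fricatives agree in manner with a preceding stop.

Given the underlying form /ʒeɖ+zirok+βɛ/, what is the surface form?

The rule targets /z/ (voiced alveolar fricative), which sits after the trigger /ɖ/ (stop).
The voiced alveolar stop is [d], so /z/ → [d].
The same rule applies at the second boundary: /β/ → [b] next to /k/.

[ʒeɖdirokbɛ]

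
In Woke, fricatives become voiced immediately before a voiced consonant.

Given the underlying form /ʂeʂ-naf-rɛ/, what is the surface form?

[ʂeʐnavrɛ]

/ʂ/ is a voiceless retroflex fricative. The following trigger /n/ is voiced, so /ʂ/ must become voiced as well.
Changing only its voicing to voiced gives [ʐ] — the voiced retroflex fricative.
The same rule applies at the second boundary: /f/ → [v] next to /r/.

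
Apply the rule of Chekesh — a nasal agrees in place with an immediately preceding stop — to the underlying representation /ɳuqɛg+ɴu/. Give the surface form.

[ɳuqɛgŋu]

/ɴ/ is a voiced uvular nasal. The preceding trigger /g/ is velar, so /ɴ/ must become velar as well.
Changing only its place to velar gives [ŋ] — the voiced velar nasal.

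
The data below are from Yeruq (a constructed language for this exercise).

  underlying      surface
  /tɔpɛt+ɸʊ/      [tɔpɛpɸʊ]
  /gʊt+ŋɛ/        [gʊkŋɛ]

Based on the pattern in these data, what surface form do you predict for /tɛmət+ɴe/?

[tɛməqɴe]

The data show regressive place assimilation: /t/ → [p] before /ɸ/; /t/ → [k] before /ŋ/. In each pair only place changes, matching the following consonant, while manner and voice stay constant.
The rule targets /t/ (voiceless alveolar stop), which sits before the trigger /ɴ/ (uvular).
A voiceless uvular stop is [q], so the surface segment is [q].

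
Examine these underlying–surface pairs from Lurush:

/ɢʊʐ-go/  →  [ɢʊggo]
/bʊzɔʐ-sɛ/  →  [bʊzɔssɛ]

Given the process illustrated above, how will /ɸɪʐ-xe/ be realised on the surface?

[ɸɪxxe]

The data show regressive total assimilation (/ʐ/ → [g] before /g/; /ʐ/ → [s] before /s/): in every case the target segment becomes identical to its following neighbour, copying more than a single feature.
/ʐ/ is the segment targeted by the rule; it sits immediately before /x/, so it assimilates completely and surfaces as [x].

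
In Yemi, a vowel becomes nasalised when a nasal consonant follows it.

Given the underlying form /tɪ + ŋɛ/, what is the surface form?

[tɪ̃ŋɛ]

/ɪ/ sits next to the nasal /ŋ/ and is therefore nasalised to [ɪ̃].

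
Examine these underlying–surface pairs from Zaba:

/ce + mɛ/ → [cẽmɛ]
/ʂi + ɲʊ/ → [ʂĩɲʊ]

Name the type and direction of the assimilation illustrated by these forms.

The vowel /e/ surfaces as nasalised [ẽ] next to the following nasal /m/ — it has acquired the [+nasal] feature of its neighbour.
Likewise in the remaining data: /i/ → [ĩ] before /ɲ/ — each time a vowel is nasalised next to a following nasal.
Because the conditioning nasal is to the right of the vowel that changes, the process is regressive (anticipatory).

regressive nasality assimilation (vowel nasalisation)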